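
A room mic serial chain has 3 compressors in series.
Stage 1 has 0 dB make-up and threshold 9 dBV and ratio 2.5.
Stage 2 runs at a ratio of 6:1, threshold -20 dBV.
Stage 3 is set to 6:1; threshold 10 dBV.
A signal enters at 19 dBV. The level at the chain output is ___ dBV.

Stage 1: 10 dB above 9 dBV, reduced 2.5:1 to 4 dB above → 13 dBV.
Stage 2: 33 dB above -20 dBV, reduced 6:1 to 5.5 dB above → -14.5 dBV.
Stage 3: -14.5 dBV ≤ 10 dBV, so stage 3 doesn't engage; output -14.5 dBV.

-14.5 dBV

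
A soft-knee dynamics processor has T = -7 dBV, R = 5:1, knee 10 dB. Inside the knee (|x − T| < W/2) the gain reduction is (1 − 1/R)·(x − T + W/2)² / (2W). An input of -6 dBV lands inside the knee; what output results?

x − T + W/2 = -6 − (-7) + 5 = 6.
GR = (1 − 1/5) × 6² / 20 = 0.8 × 36 / 20 = 1.44 dB.
Output = -6 − 1.44 = -7.44 dBV.

-7.44 dBV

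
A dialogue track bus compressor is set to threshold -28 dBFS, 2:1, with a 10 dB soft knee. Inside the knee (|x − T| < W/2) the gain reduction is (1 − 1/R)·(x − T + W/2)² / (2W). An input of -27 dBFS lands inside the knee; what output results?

-27.9 dBFS

x − T + W/2 = -27 − (-28) + 5 = 6.
GR = (1 − 1/2) × 6² / 20 = 0.5 × 36 / 20 = 0.9 dB.
Output = -27 − 0.9 = -27.9 dBFS.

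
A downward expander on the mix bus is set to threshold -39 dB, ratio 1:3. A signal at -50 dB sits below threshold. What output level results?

-72 dB

Below threshold, a 1:3 expander applies gain = (3−1)×(T − x) of attenuation.
(3−1) × 11 = 22 dB, so output = -50 − 22 = -72 dB.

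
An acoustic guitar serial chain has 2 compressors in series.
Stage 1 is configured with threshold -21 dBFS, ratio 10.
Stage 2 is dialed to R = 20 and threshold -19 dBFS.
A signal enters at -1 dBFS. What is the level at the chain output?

Stage 1: overshoot 20 dB → 20/10 = 2 dB → -19 dBFS.
Stage 2: -19 dBFS ≤ -19 dBFS, so stage 2 doesn't engage; output -19 dBFS.

-19 dBFS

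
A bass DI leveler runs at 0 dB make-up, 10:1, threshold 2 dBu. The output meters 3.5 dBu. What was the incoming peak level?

The compressed level sits 3.5 − 2 = 1.5 dB over threshold.
Undo the ratio: input overshoot = 1.5 × 10 = 15 dB, giving input = 17 dBu.

17 dBu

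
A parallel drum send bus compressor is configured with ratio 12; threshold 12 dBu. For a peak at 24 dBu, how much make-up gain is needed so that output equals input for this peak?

Without make-up, output = threshold + overshoot/12 = 12 + 1 = 13 dBu.
Gap to target: 11 dB.

11 dB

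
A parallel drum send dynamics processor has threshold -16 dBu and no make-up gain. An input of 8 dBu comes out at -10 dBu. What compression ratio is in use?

4:1

Input overshoot = 8 − (-16) = 24 dB; output overshoot = -10 − (-16) = 6 dB.
Ratio = 24 / 6 = 4.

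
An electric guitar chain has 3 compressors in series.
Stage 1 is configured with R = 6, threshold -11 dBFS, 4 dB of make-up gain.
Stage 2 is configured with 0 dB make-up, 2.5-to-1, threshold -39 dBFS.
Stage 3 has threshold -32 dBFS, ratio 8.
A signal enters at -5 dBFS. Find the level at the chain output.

Stage 1: 6 dB above -11 dBFS, reduced 6:1 to 1 dB above → -10 dBFS; +4 dB make-up → -6 dBFS.
Stage 2: overshoot 33 dB → 33/2.5 = 13.2 dB → -25.8 dBFS.
Stage 3: 6.2 dB above -32 dBFS, reduced 8:1 to 0.775 dB above → -31.225 dBFS.

-31.225 dBFS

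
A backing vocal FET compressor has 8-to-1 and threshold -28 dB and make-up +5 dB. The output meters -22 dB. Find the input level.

-20 dB

Before make-up, the level was -22 − 5 = -27 dB.
The compressed level sits -27 − (-28) = 1 dB over threshold.
Input overshoot = R × output overshoot = 8 dB → input = -28 + 8 = -20 dB.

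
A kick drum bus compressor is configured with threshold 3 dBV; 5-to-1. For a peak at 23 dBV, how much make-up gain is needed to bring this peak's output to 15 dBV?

Overshoot 20 dB → 20/5 = 4 dB after compression, so the compressed level is 3 + 4 = 7 dBV.
Make-up = target − compressed = 15 − 7 = 8 dB.

8 dB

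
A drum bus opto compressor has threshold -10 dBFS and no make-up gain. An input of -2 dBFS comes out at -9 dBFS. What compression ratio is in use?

Input overshoot = -2 − (-10) = 8 dB; output overshoot = -9 − (-10) = 1 dB.
Ratio = 8 / 1 = 8.

8:1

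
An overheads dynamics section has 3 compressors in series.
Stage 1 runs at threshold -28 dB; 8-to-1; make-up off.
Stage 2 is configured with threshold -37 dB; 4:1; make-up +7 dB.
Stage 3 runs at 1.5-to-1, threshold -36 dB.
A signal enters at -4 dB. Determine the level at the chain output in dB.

-30 dB

Stage 1: overshoot 24 dB → 24/8 = 3 dB → -25 dB.
Stage 2: -25 dB is 12 dB over -37 dB; at 4:1 that becomes 3 dB over, giving -34 dB; +7 dB make-up → -27 dB.
Stage 3: 9 dB above -36 dB, reduced 1.5:1 to 6 dB above → -30 dB.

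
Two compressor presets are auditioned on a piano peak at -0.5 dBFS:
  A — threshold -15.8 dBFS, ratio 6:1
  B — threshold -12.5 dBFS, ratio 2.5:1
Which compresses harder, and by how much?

A: GR = 15.3 − 15.3/6 = 12.75 dB.
B: GR = 12 − 12/2.5 = 7.2 dB.
Difference: 5.55 dB in favour of A.

A, by 5.55 dB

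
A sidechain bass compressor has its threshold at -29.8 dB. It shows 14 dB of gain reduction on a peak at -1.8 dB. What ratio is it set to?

2:1

Input overshoot = -1.8 − (-29.8) = 28 dB.
Output overshoot = 28 − 14 = 14 dB.
Ratio = input overshoot / output overshoot = 28 / 14 = 2.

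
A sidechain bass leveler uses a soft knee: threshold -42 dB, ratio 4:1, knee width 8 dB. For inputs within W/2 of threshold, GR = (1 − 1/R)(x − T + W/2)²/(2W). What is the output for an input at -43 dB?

x − T + W/2 = -43 − (-42) + 4 = 3.
GR = (1 − 1/4) × 3² / 16 = 0.75 × 9 / 16 = 0.421875 dB.
Output = -43 − 0.421875 = -43.421875 dB.

-43.421875 dB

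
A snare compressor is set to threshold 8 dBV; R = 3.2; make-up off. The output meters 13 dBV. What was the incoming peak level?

24 dBV

The compressed level sits 13 − 8 = 5 dB over threshold.
Before 3.2:1 compression the overshoot was 5 × 3.2 = 16 dB, so input = 8 + 16 = 24 dBV.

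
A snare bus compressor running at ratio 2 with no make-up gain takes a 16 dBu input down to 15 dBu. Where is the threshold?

Let T be the threshold. Output overshoot = (input overshoot)/R, so 15 − T = (16 − T)/2.
2·(15 − T) = 16 − T → 1·T = 30 − 16 = 14.
T = 14/1 = 14 dBu.

14 dBu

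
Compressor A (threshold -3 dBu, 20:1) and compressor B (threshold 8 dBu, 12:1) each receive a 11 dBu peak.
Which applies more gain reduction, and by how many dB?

A: 14 dB over, compressed to 0.7 dB over, so 13.3 dB of GR.
B: 3 dB over, compressed to 0.25 dB over, so 2.75 dB of GR.
A reduces 10.55 dB more.

A, by 10.55 dB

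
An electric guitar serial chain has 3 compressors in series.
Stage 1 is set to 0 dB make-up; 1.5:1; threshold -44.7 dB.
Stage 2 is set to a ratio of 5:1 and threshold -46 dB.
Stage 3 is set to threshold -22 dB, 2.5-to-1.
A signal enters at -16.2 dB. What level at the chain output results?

Stage 1: -16.2 dB is 28.5 dB over -44.7 dB; at 1.5:1 that becomes 19 dB over, giving -25.7 dB.
Stage 2: overshoot 20.3 dB → 20.3/5 = 4.06 dB → -41.94 dB.
Stage 3: -41.94 dB ≤ -22 dB, so stage 3 doesn't engage; output -41.94 dB.

-41.94 dB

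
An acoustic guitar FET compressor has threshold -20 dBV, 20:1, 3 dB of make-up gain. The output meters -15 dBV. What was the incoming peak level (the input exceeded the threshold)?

Remove make-up: -15 − 3 = -18 dBV.
The compressed level sits -18 − (-20) = 2 dB over threshold.
Before 20:1 compression the overshoot was 2 × 20 = 40 dB, so input = -20 + 40 = 20 dBV.

20 dBV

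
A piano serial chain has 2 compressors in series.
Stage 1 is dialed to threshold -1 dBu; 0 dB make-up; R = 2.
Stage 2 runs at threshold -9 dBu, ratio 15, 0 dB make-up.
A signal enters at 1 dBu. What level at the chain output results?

Stage 1: 1 dBu is 2 dB over -1 dBu; at 2:1 that becomes 1 dB over, giving 0 dBu.
Stage 2: 0 dBu is 9 dB over -9 dBu; at 15:1 that becomes 0.6 dB over, giving -8.4 dBu.

-8.4 dBu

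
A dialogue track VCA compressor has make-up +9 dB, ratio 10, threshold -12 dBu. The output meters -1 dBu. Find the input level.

8 dBu

Remove make-up: -1 − 9 = -10 dBu.
Post-compression overshoot = -10 − (-12) = 2 dB.
Input overshoot = R × output overshoot = 20 dB → input = -12 + 20 = 8 dBu.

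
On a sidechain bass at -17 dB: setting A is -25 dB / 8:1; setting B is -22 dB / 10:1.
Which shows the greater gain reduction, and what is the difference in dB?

A, by 2.5 dB

A: 8 dB over, compressed to 1 dB over, so 7 dB of GR.
B: 5 dB over, compressed to 0.5 dB over, so 4.5 dB of GR.
A applies 2.5 dB more gain reduction.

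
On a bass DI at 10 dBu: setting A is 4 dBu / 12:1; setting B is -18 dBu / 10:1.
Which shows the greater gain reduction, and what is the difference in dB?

B, by 19.7 dB

A: GR = 6 − 6/12 = 5.5 dB.
B: GR = 28 − 28/10 = 25.2 dB.
B applies 19.7 dB more gain reduction.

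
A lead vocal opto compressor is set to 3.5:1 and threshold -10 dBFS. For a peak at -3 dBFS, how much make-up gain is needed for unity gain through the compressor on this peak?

The peak compresses to -10 + 7/3.5 = -8 dBFS.
To reach -3 dBFS requires -3 − (-8) = 5 dB of make-up.

5 dB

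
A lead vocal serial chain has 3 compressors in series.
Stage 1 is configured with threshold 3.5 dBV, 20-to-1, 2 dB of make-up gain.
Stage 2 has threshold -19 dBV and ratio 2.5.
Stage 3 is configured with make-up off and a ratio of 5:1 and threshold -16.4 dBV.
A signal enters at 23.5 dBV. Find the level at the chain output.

Stage 1: 20 dB above 3.5 dBV, reduced 20:1 to 1 dB above → 4.5 dBV; +2 dB make-up → 6.5 dBV.
Stage 2: overshoot 25.5 dB → 25.5/2.5 = 10.2 dB → -8.8 dBV.
Stage 3: -8.8 dBV is 7.6 dB over -16.4 dBV; at 5:1 that becomes 1.52 dB over, giving -14.88 dBV.

-14.88 dBV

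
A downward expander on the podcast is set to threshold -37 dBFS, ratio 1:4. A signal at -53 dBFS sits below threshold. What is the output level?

Undershoot = (-37) − (-53) = 16 dB.
At 1:4, that expands to 64 dB under threshold.
Output = -37 − 64 = -101 dBFS.

-101 dBFS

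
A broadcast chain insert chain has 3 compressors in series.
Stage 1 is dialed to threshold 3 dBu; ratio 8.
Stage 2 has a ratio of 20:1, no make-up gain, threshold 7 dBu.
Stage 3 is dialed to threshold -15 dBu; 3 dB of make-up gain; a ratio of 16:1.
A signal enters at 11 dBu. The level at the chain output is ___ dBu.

Stage 1: overshoot 8 dB → 8/8 = 1 dB → 4 dBu.
Stage 2: below threshold (4 ≤ 7); passes unchanged; output 4 dBu.
Stage 3: 4 dBu is 19 dB over -15 dBu; at 16:1 that becomes 1.1875 dB over, giving -13.8125 dBu; +3 dB make-up → -10.8125 dBu.

-10.8125 dBu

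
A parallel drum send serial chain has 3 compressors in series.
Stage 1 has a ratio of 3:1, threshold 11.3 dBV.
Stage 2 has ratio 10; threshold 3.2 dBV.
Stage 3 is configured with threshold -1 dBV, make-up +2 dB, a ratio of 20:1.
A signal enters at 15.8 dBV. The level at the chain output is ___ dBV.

1.258 dBV

Stage 1: overshoot 4.5 dB → 4.5/3 = 1.5 dB → 12.8 dBV.
Stage 2: 12.8 dBV is 9.6 dB over 3.2 dBV; at 10:1 that becomes 0.96 dB over, giving 4.16 dBV.
Stage 3: overshoot 5.16 dB → 5.16/20 = 0.258 dB → -0.742 dBV; +2 dB make-up → 1.258 dBV.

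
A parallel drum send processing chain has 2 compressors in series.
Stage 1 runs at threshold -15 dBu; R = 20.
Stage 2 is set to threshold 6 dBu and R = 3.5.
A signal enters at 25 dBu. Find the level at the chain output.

-13 dBu

Stage 1: 25 dBu is 40 dB over -15 dBu; at 20:1 that becomes 2 dB over, giving -13 dBu.
Stage 2: -13 dBu ≤ 6 dBu, so stage 2 doesn't engage; output -13 dBu.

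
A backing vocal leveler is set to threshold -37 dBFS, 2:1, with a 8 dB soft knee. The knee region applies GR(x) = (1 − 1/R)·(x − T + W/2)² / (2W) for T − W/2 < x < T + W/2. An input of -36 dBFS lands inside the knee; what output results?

-36.78125 dBFS

x − T + W/2 = -36 − (-37) + 4 = 5.
GR = (1 − 1/2) × 5² / 16 = 0.5 × 25 / 16 = 0.78125 dB.
Output = -36 − 0.78125 = -36.78125 dBFS.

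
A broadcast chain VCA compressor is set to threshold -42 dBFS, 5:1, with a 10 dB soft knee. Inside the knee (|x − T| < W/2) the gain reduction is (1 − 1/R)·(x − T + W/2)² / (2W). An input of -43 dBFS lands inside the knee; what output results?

-43.64 dBFS

x − T + W/2 = -43 − (-42) + 5 = 4.
GR = (1 − 1/5) × 4² / 20 = 0.8 × 16 / 20 = 0.64 dB.
Output = -43 − 0.64 = -43.64 dBFS.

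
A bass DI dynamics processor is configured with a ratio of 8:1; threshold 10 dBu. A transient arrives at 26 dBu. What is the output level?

Overshoot: 26 − 10 = 16 dB.
At 8:1 the overshoot is divided by 8, leaving 2 dB above threshold.
That puts the output at 12 dBu.

12 dBu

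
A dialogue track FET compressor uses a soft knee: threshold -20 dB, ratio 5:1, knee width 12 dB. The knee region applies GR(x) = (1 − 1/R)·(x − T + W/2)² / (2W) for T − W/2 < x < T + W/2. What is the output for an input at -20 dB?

-21.2 dB

x − T + W/2 = -20 − (-20) + 6 = 6.
GR = (1 − 1/5) × 6² / 24 = 0.8 × 36 / 24 = 1.2 dB.
Output = -20 − 1.2 = -21.2 dB.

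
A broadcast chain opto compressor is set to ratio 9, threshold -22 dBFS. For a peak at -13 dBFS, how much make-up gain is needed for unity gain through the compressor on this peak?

8 dB

Without make-up, output = threshold + overshoot/9 = -22 + 1 = -21 dBFS.
Gap to target: 8 dB.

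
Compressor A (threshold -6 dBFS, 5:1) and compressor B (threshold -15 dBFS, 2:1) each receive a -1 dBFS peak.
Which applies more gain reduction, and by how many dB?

B, by 3 dB

A: GR = 5 − 5/5 = 4 dB.
B: GR = 14 − 14/2 = 7 dB.
Difference: 3 dB in favour of B.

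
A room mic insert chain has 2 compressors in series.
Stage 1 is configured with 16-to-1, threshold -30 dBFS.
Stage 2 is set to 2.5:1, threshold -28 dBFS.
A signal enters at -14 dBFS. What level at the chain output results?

Stage 1: overshoot 16 dB → 16/16 = 1 dB → -29 dBFS.
Stage 2: -29 dBFS ≤ -28 dBFS, so stage 2 doesn't engage; output -29 dBFS.

-29 dBFS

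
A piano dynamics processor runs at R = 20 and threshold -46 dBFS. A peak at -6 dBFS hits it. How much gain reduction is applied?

The signal is 40 dB above threshold.
At 20:1, output sits 40/20 = 2 dB above threshold.
So the signal is attenuated by 40 − 2 = 38 dB.

38 dB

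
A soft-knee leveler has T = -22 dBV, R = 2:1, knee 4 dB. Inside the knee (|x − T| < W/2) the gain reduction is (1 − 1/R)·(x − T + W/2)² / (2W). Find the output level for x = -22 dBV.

x − T + W/2 = -22 − (-22) + 2 = 2.
GR = (1 − 1/2) × 2² / 8 = 0.5 × 4 / 8 = 0.25 dB.
Output = -22 − 0.25 = -22.25 dBV.

-22.25 dBV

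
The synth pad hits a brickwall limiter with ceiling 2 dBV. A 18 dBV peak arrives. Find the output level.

The limiter clamps the peak to its 2 dBV ceiling.

2 dBV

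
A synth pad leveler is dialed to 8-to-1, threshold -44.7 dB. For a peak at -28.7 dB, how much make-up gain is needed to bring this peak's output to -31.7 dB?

Without make-up, output = threshold + overshoot/8 = -44.7 + 2 = -42.7 dB.
Gap to target: 11 dB.

11 dB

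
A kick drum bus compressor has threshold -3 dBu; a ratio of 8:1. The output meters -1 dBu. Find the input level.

The compressed level sits -1 − (-3) = 2 dB over threshold.
Input overshoot = R × output overshoot = 16 dB → input = -3 + 16 = 13 dBu.

13 dBu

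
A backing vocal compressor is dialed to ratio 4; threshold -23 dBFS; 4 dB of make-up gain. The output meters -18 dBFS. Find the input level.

-19 dBFS

Remove make-up: -18 − 4 = -22 dBFS.
That's 1 dB above the -23 dBFS threshold.
Input overshoot = R × output overshoot = 4 dB → input = -23 + 4 = -19 dBFS.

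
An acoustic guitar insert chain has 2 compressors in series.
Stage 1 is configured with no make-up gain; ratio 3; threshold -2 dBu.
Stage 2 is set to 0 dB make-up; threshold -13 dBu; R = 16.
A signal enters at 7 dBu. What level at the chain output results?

-12.125 dBu

Stage 1: 7 dBu is 9 dB over -2 dBu; at 3:1 that becomes 3 dB over, giving 1 dBu.
Stage 2: overshoot 14 dB → 14/16 = 0.875 dB → -12.125 dBu.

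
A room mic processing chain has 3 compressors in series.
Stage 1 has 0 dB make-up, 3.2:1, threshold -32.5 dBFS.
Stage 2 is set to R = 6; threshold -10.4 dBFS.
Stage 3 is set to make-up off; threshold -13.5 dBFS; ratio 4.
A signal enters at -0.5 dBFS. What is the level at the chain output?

Stage 1: overshoot 32 dB → 32/3.2 = 10 dB → -22.5 dBFS.
Stage 2: below threshold (-22.5 ≤ -10.4); passes unchanged; output -22.5 dBFS.
Stage 3: -22.5 dBFS ≤ -13.5 dBFS, so stage 3 doesn't engage; output -22.5 dBFS.

-22.5 dBFS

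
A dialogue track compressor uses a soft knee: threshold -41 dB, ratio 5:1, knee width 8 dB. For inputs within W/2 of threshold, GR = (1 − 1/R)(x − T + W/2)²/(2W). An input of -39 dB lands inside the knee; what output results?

x − T + W/2 = -39 − (-41) + 4 = 6.
GR = (1 − 1/5) × 6² / 16 = 0.8 × 36 / 16 = 1.8 dB.
Output = -39 − 1.8 = -40.8 dB.

-40.8 dB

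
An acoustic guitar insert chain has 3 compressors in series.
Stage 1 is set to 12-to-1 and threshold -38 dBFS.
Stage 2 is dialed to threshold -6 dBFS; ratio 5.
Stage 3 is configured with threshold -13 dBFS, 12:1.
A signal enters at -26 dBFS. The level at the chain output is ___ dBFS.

Stage 1: -26 dBFS is 12 dB over -38 dBFS; at 12:1 that becomes 1 dB over, giving -37 dBFS.
Stage 2: -37 dBFS is at or below the -6 dBFS threshold — no compression; output -37 dBFS.
Stage 3: below threshold (-37 ≤ -13); passes unchanged; output -37 dBFS.

-37 dBFS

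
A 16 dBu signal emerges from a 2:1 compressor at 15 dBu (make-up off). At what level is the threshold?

14 dBu

Gain reduction = 16 − 15 = 1 dB; output overshoot = GR / (R − 1) = 1 / 1 = 1 dB.
Threshold = output − output overshoot = 15 − 1 = 14 dBu.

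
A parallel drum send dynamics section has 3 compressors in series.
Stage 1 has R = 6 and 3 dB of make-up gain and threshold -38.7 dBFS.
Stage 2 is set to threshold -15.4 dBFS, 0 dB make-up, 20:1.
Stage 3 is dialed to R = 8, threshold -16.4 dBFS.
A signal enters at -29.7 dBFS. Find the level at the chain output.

-34.2 dBFS

Stage 1: -29.7 dBFS is 9 dB over -38.7 dBFS; at 6:1 that becomes 1.5 dB over, giving -37.2 dBFS; +3 dB make-up → -34.2 dBFS.
Stage 2: below threshold (-34.2 ≤ -15.4); passes unchanged; output -34.2 dBFS.
Stage 3: -34.2 dBFS is at or below the -16.4 dBFS threshold — no compression; output -34.2 dBFS.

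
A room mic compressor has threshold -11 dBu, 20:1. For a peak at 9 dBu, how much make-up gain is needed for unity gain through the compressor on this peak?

19 dB

The peak compresses to -11 + 20/20 = -10 dBu.
To reach 9 dBu requires 9 − (-10) = 19 dB of make-up.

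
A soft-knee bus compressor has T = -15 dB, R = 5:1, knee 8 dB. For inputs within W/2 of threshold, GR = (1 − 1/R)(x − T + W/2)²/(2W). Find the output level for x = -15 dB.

x − T + W/2 = -15 − (-15) + 4 = 4.
GR = (1 − 1/5) × 4² / 16 = 0.8 × 16 / 16 = 0.8 dB.
Output = -15 − 0.8 = -15.8 dB.

-15.8 dB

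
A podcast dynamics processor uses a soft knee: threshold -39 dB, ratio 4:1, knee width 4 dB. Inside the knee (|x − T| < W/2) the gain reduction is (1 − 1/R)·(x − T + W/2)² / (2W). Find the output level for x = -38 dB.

-38.84375 dB

x − T + W/2 = -38 − (-39) + 2 = 3.
GR = (1 − 1/4) × 3² / 8 = 0.75 × 9 / 8 = 0.84375 dB.
Output = -38 − 0.84375 = -38.84375 dB.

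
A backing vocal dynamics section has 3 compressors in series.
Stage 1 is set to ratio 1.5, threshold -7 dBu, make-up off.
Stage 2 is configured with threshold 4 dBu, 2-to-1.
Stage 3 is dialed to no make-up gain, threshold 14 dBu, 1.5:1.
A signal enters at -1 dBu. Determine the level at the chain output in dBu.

-3 dBu

Stage 1: overshoot 6 dB → 6/1.5 = 4 dB → -3 dBu.
Stage 2: below threshold (-3 ≤ 4); passes unchanged; output -3 dBu.
Stage 3: -3 dBu ≤ 14 dBu, so stage 3 doesn't engage; output -3 dBu.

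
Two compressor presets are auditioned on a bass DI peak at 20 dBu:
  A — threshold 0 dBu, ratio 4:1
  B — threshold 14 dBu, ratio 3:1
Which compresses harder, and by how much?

A: GR = 20 − 20/4 = 15 dB.
B: GR = 6 − 6/3 = 4 dB.
A applies 11 dB more gain reduction.

A, by 11 dB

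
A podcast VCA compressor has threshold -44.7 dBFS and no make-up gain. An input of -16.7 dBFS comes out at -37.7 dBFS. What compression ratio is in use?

4:1

Input overshoot = -16.7 − (-44.7) = 28 dB; output overshoot = -37.7 − (-44.7) = 7 dB.
Ratio = 28 / 7 = 4.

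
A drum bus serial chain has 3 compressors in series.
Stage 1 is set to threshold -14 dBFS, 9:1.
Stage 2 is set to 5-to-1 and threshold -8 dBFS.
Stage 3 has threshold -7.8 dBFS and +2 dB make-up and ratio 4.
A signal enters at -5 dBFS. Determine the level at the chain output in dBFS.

Stage 1: -5 dBFS is 9 dB over -14 dBFS; at 9:1 that becomes 1 dB over, giving -13 dBFS.
Stage 2: -13 dBFS ≤ -8 dBFS, so stage 2 doesn't engage; output -13 dBFS.
Stage 3: below threshold (-13 ≤ -7.8); passes unchanged; make-up brings it to -11 dBFS.

-11 dBFS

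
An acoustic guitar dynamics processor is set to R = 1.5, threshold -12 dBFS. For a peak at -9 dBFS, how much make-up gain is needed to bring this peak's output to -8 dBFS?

Without make-up, output = threshold + overshoot/1.5 = -12 + 2 = -10 dBFS.
Gap to target: 2 dB.

2 dB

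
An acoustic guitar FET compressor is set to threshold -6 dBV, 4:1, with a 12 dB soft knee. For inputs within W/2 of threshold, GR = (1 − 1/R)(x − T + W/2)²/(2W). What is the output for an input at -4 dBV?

x − T + W/2 = -4 − (-6) + 6 = 8.
GR = (1 − 1/4) × 8² / 24 = 0.75 × 64 / 24 = 2 dB.
Output = -4 − 2 = -6 dBV.

-6 dBV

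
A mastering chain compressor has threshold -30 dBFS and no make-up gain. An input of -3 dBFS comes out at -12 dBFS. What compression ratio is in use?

1.5:1

Input overshoot = -3 − (-30) = 27 dB; output overshoot = -12 − (-30) = 18 dB.
Ratio = 27 / 18 = 1.5.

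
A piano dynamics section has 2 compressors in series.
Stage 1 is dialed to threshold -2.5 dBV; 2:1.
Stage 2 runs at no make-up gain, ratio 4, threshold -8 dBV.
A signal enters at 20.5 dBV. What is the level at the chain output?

-3.75 dBV

Stage 1: 20.5 dBV is 23 dB over -2.5 dBV; at 2:1 that becomes 11.5 dB over, giving 9 dBV.
Stage 2: overshoot 17 dB → 17/4 = 4.25 dB → -3.75 dBV.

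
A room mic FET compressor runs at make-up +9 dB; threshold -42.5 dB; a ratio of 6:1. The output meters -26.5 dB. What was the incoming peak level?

Before make-up, the level was -26.5 − 9 = -35.5 dB.
The compressed level sits -35.5 − (-42.5) = 7 dB over threshold.
Undo the ratio: input overshoot = 7 × 6 = 42 dB, giving input = -0.5 dB.

-0.5 dB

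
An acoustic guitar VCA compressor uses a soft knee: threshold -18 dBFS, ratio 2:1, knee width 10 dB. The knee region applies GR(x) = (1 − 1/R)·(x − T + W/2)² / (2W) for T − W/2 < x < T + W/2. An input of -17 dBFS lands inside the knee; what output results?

x − T + W/2 = -17 − (-18) + 5 = 6.
GR = (1 − 1/2) × 6² / 20 = 0.5 × 36 / 20 = 0.9 dB.
Output = -17 − 0.9 = -17.9 dBFS.

-17.9 dBFS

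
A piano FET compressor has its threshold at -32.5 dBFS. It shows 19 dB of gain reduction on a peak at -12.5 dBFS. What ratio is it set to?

20:1

Input overshoot = -12.5 − (-32.5) = 20 dB.
Output overshoot = 20 − 19 = 1 dB.
Ratio = input overshoot / output overshoot = 20 / 1 = 20.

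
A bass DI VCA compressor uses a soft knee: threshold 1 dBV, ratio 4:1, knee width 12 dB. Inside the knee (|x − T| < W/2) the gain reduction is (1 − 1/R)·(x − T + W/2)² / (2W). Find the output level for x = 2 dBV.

0.46875 dBV

x − T + W/2 = 2 − 1 + 6 = 7.
GR = (1 − 1/4) × 7² / 24 = 0.75 × 49 / 24 = 1.53125 dB.
Output = 2 − 1.53125 = 0.46875 dBV.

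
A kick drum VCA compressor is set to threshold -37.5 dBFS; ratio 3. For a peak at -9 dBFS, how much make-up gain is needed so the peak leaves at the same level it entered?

19 dB

The peak compresses to -37.5 + 28.5/3 = -28 dBFS.
To reach -9 dBFS requires -9 − (-28) = 19 dB of make-up.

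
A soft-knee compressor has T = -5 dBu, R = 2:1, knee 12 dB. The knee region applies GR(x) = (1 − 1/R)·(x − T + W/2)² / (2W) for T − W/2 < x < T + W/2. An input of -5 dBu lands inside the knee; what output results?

x − T + W/2 = -5 − (-5) + 6 = 6.
GR = (1 − 1/2) × 6² / 24 = 0.5 × 36 / 24 = 0.75 dB.
Output = -5 − 0.75 = -5.75 dBu.

-5.75 dBu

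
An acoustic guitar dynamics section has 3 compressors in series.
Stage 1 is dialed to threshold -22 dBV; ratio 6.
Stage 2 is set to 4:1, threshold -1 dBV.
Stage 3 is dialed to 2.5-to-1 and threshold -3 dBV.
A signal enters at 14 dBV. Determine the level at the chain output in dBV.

-16 dBV

Stage 1: 36 dB above -22 dBV, reduced 6:1 to 6 dB above → -16 dBV.
Stage 2: below threshold (-16 ≤ -1); passes unchanged; output -16 dBV.
Stage 3: -16 dBV is at or below the -3 dBV threshold — no compression; output -16 dBV.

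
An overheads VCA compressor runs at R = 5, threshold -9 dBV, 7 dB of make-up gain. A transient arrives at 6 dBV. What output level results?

1 dBV

6 dBV sits 15 dB over threshold.
5:1 compression reduces that to 15/5 = 3 dB over.
That puts the output at -6 dBV; make-up adds 7 dB, giving 1 dBV.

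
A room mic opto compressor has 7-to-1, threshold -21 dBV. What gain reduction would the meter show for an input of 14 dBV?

The signal is 35 dB above threshold.
After 7:1 compression the overshoot becomes 35/7 = 5 dB.
So the signal is attenuated by 35 − 5 = 30 dB.

30 dB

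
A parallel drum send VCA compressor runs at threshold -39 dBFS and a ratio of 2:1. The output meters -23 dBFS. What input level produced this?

-7 dBFS

Post-compression overshoot = -23 − (-39) = 16 dB.
Undo the ratio: input overshoot = 16 × 2 = 32 dB, giving input = -7 dBFS.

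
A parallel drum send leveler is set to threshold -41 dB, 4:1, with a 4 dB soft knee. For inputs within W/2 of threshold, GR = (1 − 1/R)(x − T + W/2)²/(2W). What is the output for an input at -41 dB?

x − T + W/2 = -41 − (-41) + 2 = 2.
GR = (1 − 1/4) × 2² / 8 = 0.75 × 4 / 8 = 0.375 dB.
Output = -41 − 0.375 = -41.375 dB.

-41.375 dB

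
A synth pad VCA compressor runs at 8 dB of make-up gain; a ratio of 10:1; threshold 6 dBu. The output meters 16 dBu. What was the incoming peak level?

26 dBu

Before make-up, the level was 16 − 8 = 8 dBu.
That's 2 dB above the 6 dBu threshold.
Before 10:1 compression the overshoot was 2 × 10 = 20 dB, so input = 6 + 20 = 26 dBu.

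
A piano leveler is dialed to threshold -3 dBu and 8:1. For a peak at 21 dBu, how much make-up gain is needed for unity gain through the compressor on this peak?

21 dB

Without make-up, output = threshold + overshoot/8 = -3 + 3 = 0 dBu.
Gap to target: 21 dB.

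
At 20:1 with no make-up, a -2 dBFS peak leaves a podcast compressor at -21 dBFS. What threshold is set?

Gain reduction = -2 − (-21) = 19 dB; output overshoot = GR / (R − 1) = 19 / 19 = 1 dB.
Threshold = output − output overshoot = -21 − 1 = -22 dBFS.

-22 dBFS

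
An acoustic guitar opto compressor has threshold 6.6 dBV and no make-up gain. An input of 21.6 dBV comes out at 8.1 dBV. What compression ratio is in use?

10:1

Input overshoot = 21.6 − 6.6 = 15 dB; output overshoot = 8.1 − 6.6 = 1.5 dB.
Ratio = 15 / 1.5 = 10.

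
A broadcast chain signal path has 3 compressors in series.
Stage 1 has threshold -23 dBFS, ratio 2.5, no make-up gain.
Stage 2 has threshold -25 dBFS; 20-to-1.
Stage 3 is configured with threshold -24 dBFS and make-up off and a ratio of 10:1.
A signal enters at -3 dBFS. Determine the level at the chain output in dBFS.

Stage 1: -3 dBFS is 20 dB over -23 dBFS; at 2.5:1 that becomes 8 dB over, giving -15 dBFS.
Stage 2: 10 dB above -25 dBFS, reduced 20:1 to 0.5 dB above → -24.5 dBFS.
Stage 3: below threshold (-24.5 ≤ -24); passes unchanged; output -24.5 dBFS.

-24.5 dBFS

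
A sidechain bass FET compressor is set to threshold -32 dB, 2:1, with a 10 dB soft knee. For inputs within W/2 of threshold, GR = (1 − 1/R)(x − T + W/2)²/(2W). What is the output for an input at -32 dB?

-32.625 dB

x − T + W/2 = -32 − (-32) + 5 = 5.
GR = (1 − 1/2) × 5² / 20 = 0.5 × 25 / 20 = 0.625 dB.
Output = -32 − 0.625 = -32.625 dB.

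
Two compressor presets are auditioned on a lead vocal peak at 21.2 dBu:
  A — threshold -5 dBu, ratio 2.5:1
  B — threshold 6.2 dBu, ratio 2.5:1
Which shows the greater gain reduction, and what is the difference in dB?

A: 26.2 dB over, compressed to 10.48 dB over, so 15.72 dB of GR.
B: 15 dB over, compressed to 6 dB over, so 9 dB of GR.
A applies 6.72 dB more gain reduction.

A, by 6.72 dB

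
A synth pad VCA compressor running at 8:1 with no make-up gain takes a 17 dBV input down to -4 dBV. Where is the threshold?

Input is 24 dB above T (since output overshoot × R = input overshoot: (-4 − T)·8 = 17 − T gives T = -7 dBV).
Check: -7 + (17 − (-7))/8 = -7 + 3 = -4 dBV. ✓

-7 dBV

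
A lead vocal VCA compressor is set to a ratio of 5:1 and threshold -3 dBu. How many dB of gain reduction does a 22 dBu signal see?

20 dB

Overshoot = 22 − (-3) = 25 dB.
A 5:1 ratio leaves 5 dB of that excess.
GR = overshoot in − overshoot out = 25 − 5 = 20 dB.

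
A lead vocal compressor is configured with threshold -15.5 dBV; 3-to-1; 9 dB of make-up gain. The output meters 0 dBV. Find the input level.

4 dBV

Before make-up, the level was 0 − 9 = -9 dBV.
Post-compression overshoot = -9 − (-15.5) = 6.5 dB.
Before 3:1 compression the overshoot was 6.5 × 3 = 19.5 dB, so input = -15.5 + 19.5 = 4 dBV.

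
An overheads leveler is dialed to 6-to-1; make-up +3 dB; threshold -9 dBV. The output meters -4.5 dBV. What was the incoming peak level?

0 dBV

Remove make-up: -4.5 − 3 = -7.5 dBV.
The compressed level sits -7.5 − (-9) = 1.5 dB over threshold.
Undo the ratio: input overshoot = 1.5 × 6 = 9 dB, giving input = 0 dBV.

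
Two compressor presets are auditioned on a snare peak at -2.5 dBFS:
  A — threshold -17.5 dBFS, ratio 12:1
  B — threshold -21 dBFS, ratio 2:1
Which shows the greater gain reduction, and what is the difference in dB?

A: 15 dB over, compressed to 1.25 dB over, so 13.75 dB of GR.
B: 18.5 dB over, compressed to 9.25 dB over, so 9.25 dB of GR.
A reduces 4.5 dB more.

A, by 4.5 dB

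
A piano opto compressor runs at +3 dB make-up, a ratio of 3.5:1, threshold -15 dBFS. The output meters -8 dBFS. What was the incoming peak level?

Before make-up, the level was -8 − 3 = -11 dBFS.
The compressed level sits -11 − (-15) = 4 dB over threshold.
Input overshoot = R × output overshoot = 14 dB → input = -15 + 14 = -1 dBFS.

-1 dBFS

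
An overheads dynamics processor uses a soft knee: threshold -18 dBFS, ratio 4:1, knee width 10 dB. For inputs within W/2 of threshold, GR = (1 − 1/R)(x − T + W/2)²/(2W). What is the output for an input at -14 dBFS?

-17.0375 dBFS

x − T + W/2 = -14 − (-18) + 5 = 9.
GR = (1 − 1/4) × 9² / 20 = 0.75 × 81 / 20 = 3.0375 dB.
Output = -14 − 3.0375 = -17.0375 dBFS.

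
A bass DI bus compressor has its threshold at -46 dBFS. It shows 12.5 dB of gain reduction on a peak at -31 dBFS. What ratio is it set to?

Input overshoot = -31 − (-46) = 15 dB.
Output overshoot = 15 − 12.5 = 2.5 dB.
Ratio = input overshoot / output overshoot = 15 / 2.5 = 6.

6:1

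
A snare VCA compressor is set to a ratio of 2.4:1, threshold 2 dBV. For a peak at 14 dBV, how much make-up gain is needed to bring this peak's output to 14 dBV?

Overshoot 12 dB → 12/2.4 = 5 dB after compression, so the compressed level is 2 + 5 = 7 dBV.
Make-up = target − compressed = 14 − 7 = 7 dB.

7 dB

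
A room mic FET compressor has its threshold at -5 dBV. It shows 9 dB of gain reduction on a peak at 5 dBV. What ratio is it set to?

Input overshoot = 5 − (-5) = 10 dB.
Output overshoot = 10 − 9 = 1 dB.
Ratio = input overshoot / output overshoot = 10 / 1 = 10.

10:1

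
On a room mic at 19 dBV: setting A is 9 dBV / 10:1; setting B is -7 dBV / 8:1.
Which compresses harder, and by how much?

A: overshoot 10 dB → output overshoot 1 dB → GR 9 dB.
B: overshoot 26 dB → output overshoot 3.25 dB → GR 22.75 dB.
Difference: 13.75 dB in favour of B.

B, by 13.75 dB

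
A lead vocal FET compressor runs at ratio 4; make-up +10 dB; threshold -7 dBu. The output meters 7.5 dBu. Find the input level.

Before make-up, the level was 7.5 − 10 = -2.5 dBu.
The compressed level sits -2.5 − (-7) = 4.5 dB over threshold.
Undo the ratio: input overshoot = 4.5 × 4 = 18 dB, giving input = 11 dBu.

11 dBu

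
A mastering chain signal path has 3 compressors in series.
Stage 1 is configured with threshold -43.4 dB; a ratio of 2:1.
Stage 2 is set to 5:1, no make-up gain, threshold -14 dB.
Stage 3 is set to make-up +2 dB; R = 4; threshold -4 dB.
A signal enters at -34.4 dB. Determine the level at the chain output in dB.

-36.9 dB

Stage 1: 9 dB above -43.4 dB, reduced 2:1 to 4.5 dB above → -38.9 dB.
Stage 2: below threshold (-38.9 ≤ -14); passes unchanged; output -38.9 dB.
Stage 3: below threshold (-38.9 ≤ -4); passes unchanged; make-up brings it to -36.9 dB.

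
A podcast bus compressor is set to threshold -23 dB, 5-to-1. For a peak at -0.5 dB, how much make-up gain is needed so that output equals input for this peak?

18 dB

The peak compresses to -23 + 22.5/5 = -18.5 dB.
To reach -0.5 dB requires -0.5 − (-18.5) = 18 dB of make-up.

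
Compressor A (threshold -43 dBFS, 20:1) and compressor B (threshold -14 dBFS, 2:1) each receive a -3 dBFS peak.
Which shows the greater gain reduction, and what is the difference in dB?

A, by 32.5 dB

A: 40 dB over, compressed to 2 dB over, so 38 dB of GR.
B: 11 dB over, compressed to 5.5 dB over, so 5.5 dB of GR.
Difference: 32.5 dB in favour of A.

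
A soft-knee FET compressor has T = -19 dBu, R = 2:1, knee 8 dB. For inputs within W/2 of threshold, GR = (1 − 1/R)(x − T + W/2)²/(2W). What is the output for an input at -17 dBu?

-18.125 dBu

x − T + W/2 = -17 − (-19) + 4 = 6.
GR = (1 − 1/2) × 6² / 16 = 0.5 × 36 / 16 = 1.125 dB.
Output = -17 − 1.125 = -18.125 dBu.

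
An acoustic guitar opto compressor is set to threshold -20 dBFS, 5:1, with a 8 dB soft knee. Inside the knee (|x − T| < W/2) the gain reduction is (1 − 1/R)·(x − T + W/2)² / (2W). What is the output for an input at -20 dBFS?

x − T + W/2 = -20 − (-20) + 4 = 4.
GR = (1 − 1/5) × 4² / 16 = 0.8 × 16 / 16 = 0.8 dB.
Output = -20 − 0.8 = -20.8 dBFS.

-20.8 dBFS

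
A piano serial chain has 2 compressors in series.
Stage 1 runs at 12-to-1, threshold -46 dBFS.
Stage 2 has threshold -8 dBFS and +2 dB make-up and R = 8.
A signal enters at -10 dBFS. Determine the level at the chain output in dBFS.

-41 dBFS

Stage 1: overshoot 36 dB → 36/12 = 3 dB → -43 dBFS.
Stage 2: -43 dBFS ≤ -8 dBFS, so stage 2 doesn't engage; make-up brings it to -41 dBFS.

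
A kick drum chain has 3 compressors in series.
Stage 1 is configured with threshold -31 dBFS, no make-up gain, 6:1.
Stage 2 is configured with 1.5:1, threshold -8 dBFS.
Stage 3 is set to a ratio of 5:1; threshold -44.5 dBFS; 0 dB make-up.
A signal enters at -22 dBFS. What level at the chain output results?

-41.5 dBFS

Stage 1: overshoot 9 dB → 9/6 = 1.5 dB → -29.5 dBFS.
Stage 2: below threshold (-29.5 ≤ -8); passes unchanged; output -29.5 dBFS.
Stage 3: 15 dB above -44.5 dBFS, reduced 5:1 to 3 dB above → -41.5 dBFS.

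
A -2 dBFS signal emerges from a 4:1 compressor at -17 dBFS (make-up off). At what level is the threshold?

-22 dBFS

Let T be the threshold. Output overshoot = (input overshoot)/R, so -17 − T = (-2 − T)/4.
4·(-17 − T) = -2 − T → 3·T = -68 − (-2) = -66.
T = -66/3 = -22 dBFS.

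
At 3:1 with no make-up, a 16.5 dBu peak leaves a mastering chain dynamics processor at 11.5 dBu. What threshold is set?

Gain reduction = 16.5 − 11.5 = 5 dB; output overshoot = GR / (R − 1) = 5 / 2 = 2.5 dB.
Threshold = output − output overshoot = 11.5 − 2.5 = 9 dBu.

9 dBu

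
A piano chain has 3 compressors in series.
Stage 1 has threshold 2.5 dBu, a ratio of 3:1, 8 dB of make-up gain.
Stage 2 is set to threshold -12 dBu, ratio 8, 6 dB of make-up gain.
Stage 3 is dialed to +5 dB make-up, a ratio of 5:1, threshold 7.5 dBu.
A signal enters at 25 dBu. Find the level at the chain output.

Stage 1: overshoot 22.5 dB → 22.5/3 = 7.5 dB → 10 dBu; +8 dB make-up → 18 dBu.
Stage 2: 18 dBu is 30 dB over -12 dBu; at 8:1 that becomes 3.75 dB over, giving -8.25 dBu; +6 dB make-up → -2.25 dBu.
Stage 3: -2.25 dBu is at or below the 7.5 dBu threshold — no compression; make-up brings it to 2.75 dBu.

2.75 dBu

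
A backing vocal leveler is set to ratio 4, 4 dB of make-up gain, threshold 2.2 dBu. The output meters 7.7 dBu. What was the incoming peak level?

Stripping the +4 dB make-up gives 3.7 dBu at the gain stage.
That's 1.5 dB above the 2.2 dBu threshold.
Undo the ratio: input overshoot = 1.5 × 4 = 6 dB, giving input = 8.2 dBu.

8.2 dBu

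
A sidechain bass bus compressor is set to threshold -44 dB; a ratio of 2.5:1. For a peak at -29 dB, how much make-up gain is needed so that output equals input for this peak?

9 dB

The peak compresses to -44 + 15/2.5 = -38 dB.
To reach -29 dB requires -29 − (-38) = 9 dB of make-up.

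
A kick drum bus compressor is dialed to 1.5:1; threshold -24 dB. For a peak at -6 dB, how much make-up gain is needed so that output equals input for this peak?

6 dB

Without make-up, output = threshold + overshoot/1.5 = -24 + 12 = -12 dB.
Gap to target: 6 dB.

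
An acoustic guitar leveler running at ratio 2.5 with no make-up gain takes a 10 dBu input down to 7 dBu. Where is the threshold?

5 dBu

Gain reduction = 10 − 7 = 3 dB; output overshoot = GR / (R − 1) = 3 / 1.5 = 2 dB.
Threshold = output − output overshoot = 7 − 2 = 5 dBu.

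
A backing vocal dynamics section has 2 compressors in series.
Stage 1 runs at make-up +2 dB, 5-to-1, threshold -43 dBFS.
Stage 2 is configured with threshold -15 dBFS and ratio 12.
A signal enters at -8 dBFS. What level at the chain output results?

-34 dBFS

Stage 1: 35 dB above -43 dBFS, reduced 5:1 to 7 dB above → -36 dBFS; +2 dB make-up → -34 dBFS.
Stage 2: -34 dBFS is at or below the -15 dBFS threshold — no compression; output -34 dBFS.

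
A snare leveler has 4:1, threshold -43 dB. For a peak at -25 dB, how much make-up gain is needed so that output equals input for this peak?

The peak compresses to -43 + 18/4 = -38.5 dB.
To reach -25 dB requires -25 − (-38.5) = 13.5 dB of make-up.

13.5 dB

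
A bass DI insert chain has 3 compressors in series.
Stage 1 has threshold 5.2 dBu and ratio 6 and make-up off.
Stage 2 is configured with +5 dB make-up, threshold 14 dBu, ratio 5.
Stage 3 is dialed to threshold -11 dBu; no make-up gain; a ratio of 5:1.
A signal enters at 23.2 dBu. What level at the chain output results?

-6.16 dBu

Stage 1: overshoot 18 dB → 18/6 = 3 dB → 8.2 dBu.
Stage 2: 8.2 dBu is at or below the 14 dBu threshold — no compression; make-up brings it to 13.2 dBu.
Stage 3: 24.2 dB above -11 dBu, reduced 5:1 to 4.84 dB above → -6.16 dBu.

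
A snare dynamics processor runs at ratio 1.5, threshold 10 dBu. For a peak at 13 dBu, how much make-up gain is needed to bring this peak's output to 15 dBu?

Overshoot 3 dB → 3/1.5 = 2 dB after compression, so the compressed level is 10 + 2 = 12 dBu.
Make-up = target − compressed = 15 − 12 = 3 dB.

3 dB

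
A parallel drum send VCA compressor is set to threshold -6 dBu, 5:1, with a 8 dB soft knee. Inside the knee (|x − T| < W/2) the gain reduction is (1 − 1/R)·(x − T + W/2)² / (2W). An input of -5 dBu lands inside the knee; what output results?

-6.25 dBu

x − T + W/2 = -5 − (-6) + 4 = 5.
GR = (1 − 1/5) × 5² / 16 = 0.8 × 25 / 16 = 1.25 dB.
Output = -5 − 1.25 = -6.25 dBu.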